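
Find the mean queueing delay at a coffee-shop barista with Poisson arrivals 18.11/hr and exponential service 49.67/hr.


ρ = 18.11/49.67 = 0.3646
Wq = ρ/(μ−λ) = 0.3646/(49.67 − 18.11) = 0.3646/31.56 = 0.01155 hr

Final: 0.01155 hr


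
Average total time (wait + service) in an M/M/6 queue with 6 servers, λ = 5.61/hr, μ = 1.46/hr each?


a = 3.8425; ρ = 0.6404; P₀ = 0.019930
Lq = P₀·a^c·ρ/(c!(1−ρ)²) = 0.44125
Wq = Lq/λ = 0.44125/5.61 = 0.07865 hr
W = Wq + 1/μ = 0.07865 + 0.68493 = 0.76359 hr

Final: 0.76359 hr


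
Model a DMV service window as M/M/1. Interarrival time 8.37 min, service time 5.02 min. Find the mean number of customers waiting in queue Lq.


λ = 60/8.37 = 7.1685 /hr
μ = 60/5.02 = 11.9522 /hr
ρ = λ/μ = 7.1685/11.9522 = 0.5998
Lq = ρ²/(1−ρ) = 0.3597/0.4002 = 0.8987

Final: 0.8987


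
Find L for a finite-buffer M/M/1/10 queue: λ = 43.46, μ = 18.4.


ρ = 43.46/18.4 = 2.3620
L = ρ[1 − (K+1)ρ^K + Kρ^(K+1)] / [(1−ρ)(1−ρ^(K+1))]
Numerator: 2.3620·(1 − 11·5404.045410 + 10·12764.120301) = 161080.010533
Denominator: (-1.3620)·(-12763.120301) = 17382.814931
L = 161080.010533/17382.814931 = 9.2666

Final: 9.2666


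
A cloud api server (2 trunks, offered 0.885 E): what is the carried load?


B(2,0.885) = 0.172015 (Erlang-B)
Carried load = a(1 − B) = 0.885·(1 − 0.172015) = 0.885·0.827985 = 0.7328 E

Final: 0.7328 Erlangs


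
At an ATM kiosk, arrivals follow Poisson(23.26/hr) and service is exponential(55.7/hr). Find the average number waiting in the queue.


ρ = 23.26/55.7 = 0.4176
Lq = ρ²/(1−ρ) = 0.1744/0.5824 = 0.2994

Final: 0.2994


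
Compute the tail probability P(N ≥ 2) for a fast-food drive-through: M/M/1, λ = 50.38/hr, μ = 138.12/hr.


ρ = 50.38/138.12 = 0.3648
P(N ≥ n) = ρ^n = 0.3648^2 = 0.133046

Final: 0.133046


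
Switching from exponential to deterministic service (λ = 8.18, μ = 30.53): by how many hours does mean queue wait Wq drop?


ρ = 8.18/30.53 = 0.2679
Wq(M/M/1) = ρ/(μ−λ) = 0.2679/22.35 = 0.01199 hr
Wq(M/D/1) = ρ/(2(μ−λ)) = 0.005994 hr
Savings = 0.01199 − 0.005994 = 0.005994 hr

Final: 0.005994 hr


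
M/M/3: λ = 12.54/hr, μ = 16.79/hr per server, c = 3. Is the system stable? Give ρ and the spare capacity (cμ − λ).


Total capacity cμ = 3·16.79 = 50.37/hr
ρ = λ/(cμ) = 12.54/50.37 = 0.2490
Stable ⇔ ρ < 1: YES
Spare capacity = cμ − λ = 50.37 − 12.54 = 37.83/hr

Final: ρ = 0.2490; stable; margin = 37.83/hr


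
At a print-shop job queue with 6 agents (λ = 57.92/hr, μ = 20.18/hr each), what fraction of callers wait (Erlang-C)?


a = λ/μ = 2.8702; ρ = a/6 = 0.4784
P₀ = 0.055963 (from M/M/c formula)
C(c,a) = [a^c/(c!(1−ρ))]·P₀ = [559.04189/(720·0.5216)]·0.055963
= 1.48848·0.055963 = 0.083299

Final: 0.083299


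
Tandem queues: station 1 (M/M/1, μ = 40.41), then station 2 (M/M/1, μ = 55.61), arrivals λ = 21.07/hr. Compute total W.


Each node sees arrival rate λ = 21.07/hr (tandem ⇒ throughput preserved).
W₁ = 1/(μ₁−λ) = 1/(40.41−21.07) = 0.05171 hr
W₂ = 1/(μ₂−λ) = 1/(55.61−21.07) = 0.02895 hr
W_total = W₁ + W₂ = 0.05171 + 0.02895 = 0.08066 hr

Final: 0.08066 hr


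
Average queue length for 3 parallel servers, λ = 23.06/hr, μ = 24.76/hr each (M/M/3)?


a = λ/μ = 0.9313; ρ = a/3 = 0.3104
P₀ = 0.390580
Lq = P₀·a^c·ρ / (c!·(1−ρ)²) = 0.390580·0.80784·0.3104/(6·0.47548)
= 0.03433

Final: 0.03433


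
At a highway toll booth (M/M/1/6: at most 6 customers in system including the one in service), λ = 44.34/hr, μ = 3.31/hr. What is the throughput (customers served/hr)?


ρ = 13.3958; P_K = (1−ρ)ρ^6/(1−ρ^7) = 0.925350
λ_eff = λ(1 − P_K) = 44.34·(1 − 0.925350) = 44.34·0.074650 = 3.3100 /hr

Final: 3.3100 /hr


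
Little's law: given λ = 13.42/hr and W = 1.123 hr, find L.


L = λW = 13.42·1.123 = 15.0707

Final: 15.0707


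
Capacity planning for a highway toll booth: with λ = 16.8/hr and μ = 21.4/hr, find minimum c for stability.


Stability requires cμ > λ ⇔ c > λ/μ.
λ/μ = 16.8/21.4 = 0.7850
Minimum integer c = ⌊0.7850⌋ + 1 = 1
Check: 1·21.4 = 21.40 > 16.8, while 0·21.4 = 0.00 ≤ 16.8

Final: 1 servers


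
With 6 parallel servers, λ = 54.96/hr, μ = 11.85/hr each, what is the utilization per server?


ρ = λ/(cμ) = 54.96/(6·11.85) = 54.96/71.10 = 0.7730

Final: 0.7730


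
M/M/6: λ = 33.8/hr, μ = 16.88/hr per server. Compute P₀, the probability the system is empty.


a = λ/μ = 33.8/16.88 = 2.0024; ρ = a/c = 0.3337
Σ_{k=0}^{5} a^k/k! (terms k=0..5) = 1.00000 + 2.00237 + 2.00474 + 1.33808 + 0.66983 + 0.26825 = 7.28327
Tail: a^6/(6!(1−ρ)) = 64.45633/(720·0.6663) = 0.13436
P₀ = 1/(7.28327 + 0.13436) = 1/7.41764 = 0.134814

Final: 0.134814


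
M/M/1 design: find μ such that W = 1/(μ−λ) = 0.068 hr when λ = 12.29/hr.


W = 1/(μ−λ) ⇒ μ − λ = 1/W = 1/0.068 = 14.7059
μ = λ + 1/W = 12.29 + 14.7059 = 26.9959 per hr

Final: 26.9959 /hr


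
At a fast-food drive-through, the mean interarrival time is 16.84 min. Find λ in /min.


λ = 1/(interarrival time) in consistent units.
1 minute = 1 min, so λ = 1/16.84 = 0.05938 per minute

Final: 0.05938 /min


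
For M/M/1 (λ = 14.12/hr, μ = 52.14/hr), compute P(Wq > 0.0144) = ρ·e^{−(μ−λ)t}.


ρ = 14.12/52.14 = 0.2708
P(Wq > t) = ρ·e^{−(μ−λ)t} = 0.2708·e^{−0.5475}
= 0.2708·0.578401 = 0.156636

Final: 0.156636


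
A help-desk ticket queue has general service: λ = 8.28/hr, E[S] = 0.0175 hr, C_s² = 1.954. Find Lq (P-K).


ρ = λ·E[S] = 8.28·0.0175 = 0.1449
Lq = ρ²(1+C_s²)/(2(1−ρ)) = 0.02100·(1+1.954)/(2·0.8551)
= 0.02100·2.9540/1.7102 = 0.03627

Final: 0.03627


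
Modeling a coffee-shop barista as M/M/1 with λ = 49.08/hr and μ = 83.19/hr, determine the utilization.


ρ = λ/μ = 49.08/83.19 = 0.5900

Final: 0.5900


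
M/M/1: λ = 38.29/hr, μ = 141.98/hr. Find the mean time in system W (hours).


W = 1/(μ−λ) = 1/(141.98 − 38.29) = 1/103.69 = 0.009644 hr

Final: 0.009644 hr


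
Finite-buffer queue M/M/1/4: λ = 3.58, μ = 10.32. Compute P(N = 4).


ρ = λ/μ = 3.58/10.32 = 0.3469
P_K = (1−ρ)ρ^K/(1−ρ^(K+1)) = (0.6531·0.014481)/(1 − 0.005024)
= 0.009458/0.994976 = 0.009506

Final: 0.009506


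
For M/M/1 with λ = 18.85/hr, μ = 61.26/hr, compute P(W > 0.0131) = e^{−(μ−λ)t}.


W ~ Exponential(μ−λ) for M/M/1.
μ − λ = 61.26 − 18.85 = 42.4100
P(W > t) = e^{−(μ−λ)t} = e^{−0.5556} = 0.573745

Final: 0.573745


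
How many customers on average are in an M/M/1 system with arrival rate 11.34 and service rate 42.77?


ρ = λ/μ = 11.34/42.77 = 0.2651
L = ρ/(1−ρ) = 0.2651/(1 − 0.2651) = 0.2651/0.7349 = 0.3608

Final: 0.3608


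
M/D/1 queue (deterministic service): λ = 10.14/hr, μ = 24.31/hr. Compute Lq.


ρ = 10.14/24.31 = 0.4171
M/D/1: Lq = ρ²/(2(1−ρ)) = 0.1740/(2·0.5829) = 0.14924

Final: 0.14924


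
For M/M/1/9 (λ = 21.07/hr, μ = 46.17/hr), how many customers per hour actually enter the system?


ρ = 0.4564; P_K = (1−ρ)ρ^9/(1−ρ^10) = 0.0004669
λ_eff = λ(1 − P_K) = 21.07·(1 − 0.0004669) = 21.07·0.999533 = 21.0602 /hr

Final: 21.0602 /hr


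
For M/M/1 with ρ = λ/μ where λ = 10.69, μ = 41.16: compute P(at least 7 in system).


ρ = 10.69/41.16 = 0.2597
P(N ≥ n) = ρ^n = 0.2597^7 = 0.00007971

Final: 0.00007971


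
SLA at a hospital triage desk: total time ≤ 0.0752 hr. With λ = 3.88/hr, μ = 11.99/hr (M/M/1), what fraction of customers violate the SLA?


W ~ Exponential(μ−λ) for M/M/1.
μ − λ = 11.99 − 3.88 = 8.1100
P(W > t) = e^{−(μ−λ)t} = e^{−0.6099} = 0.543420

Final: 0.543420


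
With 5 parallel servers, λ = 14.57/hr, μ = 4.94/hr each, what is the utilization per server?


ρ = λ/(cμ) = 14.57/(5·4.94) = 14.57/24.70 = 0.5899

Final: 0.5899


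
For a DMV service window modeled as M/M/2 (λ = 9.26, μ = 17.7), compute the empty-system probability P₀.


a = λ/μ = 9.26/17.7 = 0.5232; ρ = a/c = 0.2616
Σ_{k=0}^{1} a^k/k! (terms k=0..1) = 1.00000 + 0.52316 = 1.52316
Tail: a^2/(2!(1−ρ)) = 0.27370/(2·0.7384) = 0.18533
P₀ = 1/(1.52316 + 0.18533) = 1/1.70849 = 0.585311

Final: 0.585311


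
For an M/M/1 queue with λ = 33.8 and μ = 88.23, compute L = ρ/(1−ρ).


ρ = λ/μ = 33.8/88.23 = 0.3831
L = ρ/(1−ρ) = 0.3831/(1 − 0.3831) = 0.3831/0.6169 = 0.6210

Final: 0.6210


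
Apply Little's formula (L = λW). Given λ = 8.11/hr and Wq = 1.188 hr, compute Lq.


Lq = λWq = 8.11·1.188 = 9.6347

Final: 9.6347


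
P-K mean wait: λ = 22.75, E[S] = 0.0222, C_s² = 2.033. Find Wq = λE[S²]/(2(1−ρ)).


ρ = λ·E[S] = 22.75·0.0222 = 0.5050
E[S²] = E[S]²(1+C_s²) = 0.0222²·(1+2.033) = 0.001495
Wq = λ·E[S²]/(2(1−ρ)) = 22.75·0.001495/(2·0.4950) = 0.03435 hr

Final: 0.03435 hr


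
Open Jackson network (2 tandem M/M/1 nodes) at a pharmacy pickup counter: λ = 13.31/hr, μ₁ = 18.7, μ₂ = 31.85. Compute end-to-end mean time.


Each node sees arrival rate λ = 13.31/hr (tandem ⇒ throughput preserved).
W₁ = 1/(μ₁−λ) = 1/(18.7−13.31) = 0.18553 hr
W₂ = 1/(μ₂−λ) = 1/(31.85−13.31) = 0.05394 hr
W_total = W₁ + W₂ = 0.18553 + 0.05394 = 0.23947 hr

Final: 0.23947 hr


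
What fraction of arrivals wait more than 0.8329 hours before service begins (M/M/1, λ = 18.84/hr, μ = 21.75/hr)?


ρ = 18.84/21.75 = 0.8662
P(Wq > t) = ρ·e^{−(μ−λ)t} = 0.8662·e^{−2.4237}
= 0.8662·0.088590 = 0.076737

Final: 0.076737


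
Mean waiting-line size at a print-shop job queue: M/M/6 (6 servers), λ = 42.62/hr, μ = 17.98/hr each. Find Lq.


a = λ/μ = 2.3704; ρ = a/6 = 0.3951
P₀ = 0.093057
Lq = P₀·a^c·ρ / (c!·(1−ρ)²) = 0.093057·177.39548·0.3951/(720·0.36594)
= 0.02475

Final: 0.02475


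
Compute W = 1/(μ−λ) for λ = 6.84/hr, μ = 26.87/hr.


W = 1/(μ−λ) = 1/(26.87 − 6.84) = 1/20.03 = 0.04993 hr

Final: 0.04993 hr


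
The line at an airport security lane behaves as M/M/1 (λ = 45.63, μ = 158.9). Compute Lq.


ρ = 45.63/158.9 = 0.2872
Lq = ρ²/(1−ρ) = 0.08246/0.7128 = 0.1157

Final: 0.1157


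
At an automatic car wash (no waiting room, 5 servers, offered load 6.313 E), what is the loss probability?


B(c,a) = (a^c/c!) / Σ_{k=0}^{c} a^k/k!
a^5/5! = 83.559859
Σ terms (k=0..5): 1.00000 + 6.31300 + 19.92698 + 41.93302 + 66.18079 + 83.55986 = 218.913647
B = 83.559859/218.913647 = 0.381702

Final: 0.381702


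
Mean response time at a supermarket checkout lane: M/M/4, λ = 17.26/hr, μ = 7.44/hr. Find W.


a = 2.3199; ρ = 0.5800; P₀ = 0.091199
Lq = P₀·a^c·ρ/(c!(1−ρ)²) = 0.36183
Wq = Lq/λ = 0.36183/17.26 = 0.02096 hr
W = Wq + 1/μ = 0.02096 + 0.13441 = 0.15537 hr

Final: 0.15537 hr


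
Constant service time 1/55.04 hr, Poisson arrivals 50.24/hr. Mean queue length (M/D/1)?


ρ = 50.24/55.04 = 0.9128
M/D/1: Lq = ρ²/(2(1−ρ)) = 0.8332/(2·0.08721) = 4.77694

Final: 4.77694


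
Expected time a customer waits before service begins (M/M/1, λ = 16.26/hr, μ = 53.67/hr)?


ρ = 16.26/53.67 = 0.3030
Wq = ρ/(μ−λ) = 0.3030/(53.67 − 16.26) = 0.3030/37.41 = 0.008098 hr

Final: 0.008098 hr


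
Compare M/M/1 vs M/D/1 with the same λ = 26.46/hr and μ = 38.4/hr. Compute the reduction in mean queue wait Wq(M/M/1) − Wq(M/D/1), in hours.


ρ = 26.46/38.4 = 0.6891
Wq(M/M/1) = ρ/(μ−λ) = 0.6891/11.94 = 0.05771 hr
Wq(M/D/1) = ρ/(2(μ−λ)) = 0.02886 hr
Savings = 0.05771 − 0.02886 = 0.02886 hr

Final: 0.02886 hr


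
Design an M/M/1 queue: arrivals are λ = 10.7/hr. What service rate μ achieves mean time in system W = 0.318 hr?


W = 1/(μ−λ) ⇒ μ − λ = 1/W = 1/0.318 = 3.1447
μ = λ + 1/W = 10.7 + 3.1447 = 13.8447 per hr

Final: 13.8447 /hr


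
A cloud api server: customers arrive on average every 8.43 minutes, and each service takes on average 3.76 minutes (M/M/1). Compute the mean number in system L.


λ = 60/8.43 = 7.1174 /hr
μ = 60/3.76 = 15.9574 /hr
ρ = λ/μ = 7.1174/15.9574 = 0.4460
L = ρ/(1−ρ) = 0.4460/0.5540 = 0.8051

Final: 0.8051


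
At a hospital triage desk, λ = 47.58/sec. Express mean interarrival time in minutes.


Mean interarrival time = 1/λ = 1/47.58 second = 0.02102 second
In minutes: 0.02102 × 0.0166667 = 0.0003503 min

Final: 0.0003503 min


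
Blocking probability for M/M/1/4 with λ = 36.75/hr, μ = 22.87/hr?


ρ = λ/μ = 36.75/22.87 = 1.6069
P_K = (1−ρ)ρ^K/(1−ρ^(K+1)) = (-0.6069·6.667526)/(1 − 10.714105)
= -4.046579/-9.714105 = 0.416567

Final: 0.416567


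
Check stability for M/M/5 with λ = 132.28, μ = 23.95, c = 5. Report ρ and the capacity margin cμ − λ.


Total capacity cμ = 5·23.95 = 119.75/hr
ρ = λ/(cμ) = 132.28/119.75 = 1.1046
Stable ⇔ ρ < 1: NO
Spare capacity = cμ − λ = 119.75 − 132.28 = -12.53/hr

Final: ρ = 1.1046; unstable; margin = -12.53/hr


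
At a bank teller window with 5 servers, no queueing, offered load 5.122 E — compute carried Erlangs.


B(5,5.122) = 0.294687 (Erlang-B)
Carried load = a(1 − B) = 5.122·(1 − 0.294687) = 5.122·0.705313 = 3.6126 E

Final: 3.6126 Erlangs


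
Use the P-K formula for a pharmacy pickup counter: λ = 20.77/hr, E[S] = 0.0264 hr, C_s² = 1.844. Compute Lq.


ρ = λ·E[S] = 20.77·0.0264 = 0.5483
Lq = ρ²(1+C_s²)/(2(1−ρ)) = 0.3007·(1+1.844)/(2·0.4517)
= 0.3007·2.8440/0.9033 = 0.94658

Final: 0.94658


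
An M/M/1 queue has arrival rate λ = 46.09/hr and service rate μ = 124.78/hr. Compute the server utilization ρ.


ρ = λ/μ = 46.09/124.78 = 0.3694

Final: 0.3694


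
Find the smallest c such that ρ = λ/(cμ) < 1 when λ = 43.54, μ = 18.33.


Stability requires cμ > λ ⇔ c > λ/μ.
λ/μ = 43.54/18.33 = 2.3753
Minimum integer c = ⌊2.3753⌋ + 1 = 3
Check: 3·18.33 = 54.99 > 43.54, while 2·18.33 = 36.66 ≤ 43.54

Final: 3 servers


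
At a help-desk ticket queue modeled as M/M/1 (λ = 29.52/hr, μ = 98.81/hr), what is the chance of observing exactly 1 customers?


ρ = 29.52/98.81 = 0.2988
P_n = (1−ρ)·ρ^n = (1 − 0.2988)·0.2988^1 = 0.7012·0.298755 = 0.209501

Final: 0.209501


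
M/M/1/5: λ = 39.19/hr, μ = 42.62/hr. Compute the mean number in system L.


ρ = 39.19/42.62 = 0.9195
L = ρ[1 − (K+1)ρ^K + Kρ^(K+1)] / [(1−ρ)(1−ρ^(K+1))]
Numerator: 0.9195·(1 − 6·0.657369 + 5·0.604465) = 0.071824
Denominator: (0.08048)·(0.395535) = 0.031832
L = 0.071824/0.031832 = 2.2563

Final: 2.2563


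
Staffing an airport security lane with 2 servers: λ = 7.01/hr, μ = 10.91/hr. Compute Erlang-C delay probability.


a = λ/μ = 0.6425; ρ = a/2 = 0.3213
P₀ = 0.513701 (from M/M/c formula)
C(c,a) = [a^c/(c!(1−ρ))]·P₀ = [0.41284/(2·0.6787)]·0.513701
= 0.30413·0.513701 = 0.156231

Final: 0.156231


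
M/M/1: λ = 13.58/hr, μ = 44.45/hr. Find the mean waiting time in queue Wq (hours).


ρ = 13.58/44.45 = 0.3055
Wq = ρ/(μ−λ) = 0.3055/(44.45 − 13.58) = 0.3055/30.87 = 0.009897 hr

Final: 0.009897 hr


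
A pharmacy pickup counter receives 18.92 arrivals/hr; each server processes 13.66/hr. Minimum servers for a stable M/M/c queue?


Stability requires cμ > λ ⇔ c > λ/μ.
λ/μ = 18.92/13.66 = 1.3851
Minimum integer c = ⌊1.3851⌋ + 1 = 2
Check: 2·13.66 = 27.32 > 18.92, while 1·13.66 = 13.66 ≤ 18.92

Final: 2 servers


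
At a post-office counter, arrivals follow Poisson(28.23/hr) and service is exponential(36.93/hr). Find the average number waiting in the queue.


ρ = 28.23/36.93 = 0.7644
Lq = ρ²/(1−ρ) = 0.5843/0.2356 = 2.4804

Final: 2.4804


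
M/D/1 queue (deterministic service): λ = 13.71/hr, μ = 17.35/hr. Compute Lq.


ρ = 13.71/17.35 = 0.7902
M/D/1: Lq = ρ²/(2(1−ρ)) = 0.6244/(2·0.2098) = 1.48814

Final: 1.48814


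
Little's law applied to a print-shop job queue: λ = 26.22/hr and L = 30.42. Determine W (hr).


W = L/λ = 30.42/26.22 = 1.1602 hr

Final: 1.1602 hr


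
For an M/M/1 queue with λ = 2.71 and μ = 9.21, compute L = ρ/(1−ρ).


ρ = λ/μ = 2.71/9.21 = 0.2942
L = ρ/(1−ρ) = 0.2942/(1 − 0.2942) = 0.2942/0.7058 = 0.4169

Final: 0.4169


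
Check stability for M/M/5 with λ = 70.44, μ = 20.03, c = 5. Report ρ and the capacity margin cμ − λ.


Total capacity cμ = 5·20.03 = 100.15/hr
ρ = λ/(cμ) = 70.44/100.15 = 0.7033
Stable ⇔ ρ < 1: YES
Spare capacity = cμ − λ = 100.15 − 70.44 = 29.71/hr

Final: ρ = 0.7033; stable; margin = 29.71/hr


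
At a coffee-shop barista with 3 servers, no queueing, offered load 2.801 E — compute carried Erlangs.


B(3,2.801) = 0.321664 (Erlang-B)
Carried load = a(1 − B) = 2.801·(1 − 0.321664) = 2.801·0.678336 = 1.9000 E

Final: 1.9000 Erlangs


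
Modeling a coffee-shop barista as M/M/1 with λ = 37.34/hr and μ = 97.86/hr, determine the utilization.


ρ = λ/μ = 37.34/97.86 = 0.3816

Final: 0.3816


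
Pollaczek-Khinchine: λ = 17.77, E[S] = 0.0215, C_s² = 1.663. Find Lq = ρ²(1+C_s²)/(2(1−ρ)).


ρ = λ·E[S] = 17.77·0.0215 = 0.3821
Lq = ρ²(1+C_s²)/(2(1−ρ)) = 0.1460·(1+1.663)/(2·0.6179)
= 0.1460·2.6630/1.2359 = 0.31452

Final: 0.31452


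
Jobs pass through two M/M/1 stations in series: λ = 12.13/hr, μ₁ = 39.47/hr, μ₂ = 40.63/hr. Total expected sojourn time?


Each node sees arrival rate λ = 12.13/hr (tandem ⇒ throughput preserved).
W₁ = 1/(μ₁−λ) = 1/(39.47−12.13) = 0.03658 hr
W₂ = 1/(μ₂−λ) = 1/(40.63−12.13) = 0.03509 hr
W_total = W₁ + W₂ = 0.03658 + 0.03509 = 0.07166 hr

Final: 0.07166 hr


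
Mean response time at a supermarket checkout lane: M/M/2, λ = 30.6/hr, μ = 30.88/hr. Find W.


a = 0.9909; ρ = 0.4955; P₀ = 0.337375
Lq = P₀·a^c·ρ/(c!(1−ρ)²) = 0.32241
Wq = Lq/λ = 0.32241/30.6 = 0.01054 hr
W = Wq + 1/μ = 0.01054 + 0.03238 = 0.04292 hr

Final: 0.04292 hr


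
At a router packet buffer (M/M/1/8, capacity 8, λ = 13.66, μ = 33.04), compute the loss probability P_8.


ρ = λ/μ = 13.66/33.04 = 0.4134
P_K = (1−ρ)ρ^K/(1−ρ^(K+1)) = (0.5866·0.0008537)/(1 − 0.0003529)
= 0.0005007/0.999647 = 0.0005009

Final: 0.0005009


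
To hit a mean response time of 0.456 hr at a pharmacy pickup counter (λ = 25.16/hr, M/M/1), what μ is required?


W = 1/(μ−λ) ⇒ μ − λ = 1/W = 1/0.456 = 2.1930
μ = λ + 1/W = 25.16 + 2.1930 = 27.3530 per hr

Final: 27.3530 /hr


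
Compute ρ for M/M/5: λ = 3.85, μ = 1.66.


ρ = λ/(cμ) = 3.85/(5·1.66) = 3.85/8.30 = 0.4639

Final: 0.4639


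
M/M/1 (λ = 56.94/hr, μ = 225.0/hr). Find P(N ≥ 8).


ρ = 56.94/225.0 = 0.2531
P(N ≥ n) = ρ^n = 0.2531^8 = 0.00001682

Final: 0.00001682


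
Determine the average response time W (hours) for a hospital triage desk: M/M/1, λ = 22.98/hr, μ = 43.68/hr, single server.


W = 1/(μ−λ) = 1/(43.68 − 22.98) = 1/20.70 = 0.04831 hr

Final: 0.04831 hr


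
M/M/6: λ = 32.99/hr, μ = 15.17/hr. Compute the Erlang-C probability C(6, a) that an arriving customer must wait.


a = λ/μ = 2.1747; ρ = a/6 = 0.3624
P₀ = 0.113365 (from M/M/c formula)
C(c,a) = [a^c/(c!(1−ρ))]·P₀ = [105.77436/(720·0.6376)]·0.113365
= 0.23043·0.113365 = 0.026122

Final: 0.026122


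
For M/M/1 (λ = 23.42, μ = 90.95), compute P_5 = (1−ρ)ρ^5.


ρ = 23.42/90.95 = 0.2575
P_n = (1−ρ)·ρ^n = (1 − 0.2575)·0.2575^5 = 0.7425·0.001132 = 0.0008406

Final: 0.0008406


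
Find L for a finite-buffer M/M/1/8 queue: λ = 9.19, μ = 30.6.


ρ = 9.19/30.6 = 0.3003
L = ρ[1 − (K+1)ρ^K + Kρ^(K+1)] / [(1−ρ)(1−ρ^(K+1))]
Numerator: 0.3003·(1 − 9·0.00006618 + 8·0.00001988) = 0.300196
Denominator: (0.6997)·(0.999980) = 0.699659
L = 0.300196/0.699659 = 0.4291

Final: 0.4291


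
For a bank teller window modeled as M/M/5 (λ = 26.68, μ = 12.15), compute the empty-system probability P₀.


a = λ/μ = 26.68/12.15 = 2.1959; ρ = a/c = 0.4392
Σ_{k=0}^{4} a^k/k! (terms k=0..4) = 1.00000 + 2.19588 + 2.41095 + 1.76473 + 0.96878 = 8.34035
Tail: a^5/(5!(1−ρ)) = 51.05611/(120·0.5608) = 0.75865
P₀ = 1/(8.34035 + 0.75865) = 1/9.09900 = 0.109902

Final: 0.109902


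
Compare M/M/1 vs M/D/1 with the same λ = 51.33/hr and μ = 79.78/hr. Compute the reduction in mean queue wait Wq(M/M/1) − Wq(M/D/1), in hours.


ρ = 51.33/79.78 = 0.6434
Wq(M/M/1) = ρ/(μ−λ) = 0.6434/28.45 = 0.02261 hr
Wq(M/D/1) = ρ/(2(μ−λ)) = 0.01131 hr
Savings = 0.02261 − 0.01131 = 0.01131 hr

Final: 0.01131 hr


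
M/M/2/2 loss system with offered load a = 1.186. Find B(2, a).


B(c,a) = (a^c/c!) / Σ_{k=0}^{c} a^k/k!
a^2/2! = 0.703298
Σ terms (k=0..2): 1.00000 + 1.18600 + 0.70330 = 2.889298
B = 0.703298/2.889298 = 0.243415

Final: 0.243415


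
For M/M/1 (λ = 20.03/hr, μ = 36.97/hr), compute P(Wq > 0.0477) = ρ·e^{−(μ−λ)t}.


ρ = 20.03/36.97 = 0.5418
P(Wq > t) = ρ·e^{−(μ−λ)t} = 0.5418·e^{−0.8080}
= 0.5418·0.445732 = 0.241493

Final: 0.241493


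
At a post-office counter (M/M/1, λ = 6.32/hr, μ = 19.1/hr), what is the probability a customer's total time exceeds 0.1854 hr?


W ~ Exponential(μ−λ) for M/M/1.
μ − λ = 19.1 − 6.32 = 12.7800
P(W > t) = e^{−(μ−λ)t} = e^{−2.3694} = 0.093536

Final: 0.093536


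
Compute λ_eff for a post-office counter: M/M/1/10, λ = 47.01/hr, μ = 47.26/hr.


ρ = 0.9947; P_K = (1−ρ)ρ^10/(1−ρ^11) = 0.088517
λ_eff = λ(1 − P_K) = 47.01·(1 − 0.088517) = 47.01·0.911483 = 42.8488 /hr

Final: 42.8488 /hr


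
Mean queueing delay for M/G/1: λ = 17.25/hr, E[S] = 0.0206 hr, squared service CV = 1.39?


ρ = λ·E[S] = 17.25·0.0206 = 0.3553
E[S²] = E[S]²(1+C_s²) = 0.0206²·(1+1.39) = 0.001014
Wq = λ·E[S²]/(2(1−ρ)) = 17.25·0.001014/(2·0.6446) = 0.01357 hr

Final: 0.01357 hr


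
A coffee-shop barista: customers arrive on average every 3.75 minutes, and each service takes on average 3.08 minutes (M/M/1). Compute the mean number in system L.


λ = 60/3.75 = 16.0000 /hr
μ = 60/3.08 = 19.4805 /hr
ρ = λ/μ = 16.0000/19.4805 = 0.8213
L = ρ/(1−ρ) = 0.8213/0.1787 = 4.5970

Final: 4.5970


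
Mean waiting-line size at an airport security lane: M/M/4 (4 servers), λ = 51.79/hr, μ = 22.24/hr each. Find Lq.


a = λ/μ = 2.3287; ρ = a/4 = 0.5822
P₀ = 0.090275
Lq = P₀·a^c·ρ / (c!·(1−ρ)²) = 0.090275·29.40658·0.5822/(24·0.17458)
= 0.36886

Final: 0.36886


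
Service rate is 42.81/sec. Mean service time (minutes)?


Mean service time = 1/μ = 1/42.81 second = 0.02336 second
In minutes: 0.02336 × 0.0166667 = 0.0003893 min

Final: 0.0003893 min


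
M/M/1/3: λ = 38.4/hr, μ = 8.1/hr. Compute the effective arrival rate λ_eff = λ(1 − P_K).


ρ = 4.7407; P_K = (1−ρ)ρ^3/(1−ρ^4) = 0.790628
λ_eff = λ(1 − P_K) = 38.4·(1 − 0.790628) = 38.4·0.209372 = 8.0399 /hr

Final: 8.0399 /hr


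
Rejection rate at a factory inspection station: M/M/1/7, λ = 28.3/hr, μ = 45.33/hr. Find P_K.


ρ = λ/μ = 28.3/45.33 = 0.6243
P_K = (1−ρ)ρ^K/(1−ρ^(K+1)) = (0.3757·0.036966)/(1 − 0.023078)
= 0.013888/0.976922 = 0.014216

Final: 0.014216


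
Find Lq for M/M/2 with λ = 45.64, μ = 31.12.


a = λ/μ = 1.4666; ρ = a/2 = 0.7333
P₀ = 0.153875
Lq = P₀·a^c·ρ / (c!·(1−ρ)²) = 0.153875·2.15086·0.7333/(2·0.07113)
= 1.70588

Final: 1.70588


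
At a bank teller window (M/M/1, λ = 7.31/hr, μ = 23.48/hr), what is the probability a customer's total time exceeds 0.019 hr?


W ~ Exponential(μ−λ) for M/M/1.
μ − λ = 23.48 − 7.31 = 16.1700
P(W > t) = e^{−(μ−λ)t} = e^{−0.3072} = 0.735481

Final: 0.735481


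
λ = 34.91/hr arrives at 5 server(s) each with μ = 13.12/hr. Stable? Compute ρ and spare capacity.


Total capacity cμ = 5·13.12 = 65.60/hr
ρ = λ/(cμ) = 34.91/65.60 = 0.5322
Stable ⇔ ρ < 1: YES
Spare capacity = cμ − λ = 65.60 − 34.91 = 30.69/hr

Final: ρ = 0.5322; stable; margin = 30.69/hr


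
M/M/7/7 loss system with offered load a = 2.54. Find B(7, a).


B(c,a) = (a^c/c!) / Σ_{k=0}^{c} a^k/k!
a^7/7! = 0.135334
Σ terms (k=0..7): 1.00000 + 2.54000 + 3.22580 + 2.73118 + 1.73430 + 0.88102 + 0.37297 + 0.13533 = 12.620598
B = 0.135334/12.620598 = 0.010723

Final: 0.010723


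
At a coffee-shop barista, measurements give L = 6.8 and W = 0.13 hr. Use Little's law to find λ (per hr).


λ = L/W = 6.8/0.13 = 52.3077 /hr

Final: 52.3077 /hr


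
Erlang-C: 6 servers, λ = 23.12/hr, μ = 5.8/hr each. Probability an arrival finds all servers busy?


a = λ/μ = 3.9862; ρ = a/6 = 0.6644
P₀ = 0.016950 (from M/M/c formula)
C(c,a) = [a^c/(c!(1−ρ))]·P₀ = [4011.98238/(720·0.3356)]·0.016950
= 16.60210·0.016950 = 0.281404

Final: 0.281404


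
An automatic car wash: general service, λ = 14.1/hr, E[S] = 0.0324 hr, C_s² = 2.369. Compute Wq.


ρ = λ·E[S] = 14.1·0.0324 = 0.4568
E[S²] = E[S]²(1+C_s²) = 0.0324²·(1+2.369) = 0.003537
Wq = λ·E[S²]/(2(1−ρ)) = 14.1·0.003537/(2·0.5432) = 0.04590 hr

Final: 0.04590 hr


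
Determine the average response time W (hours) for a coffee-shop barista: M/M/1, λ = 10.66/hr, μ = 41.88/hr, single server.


W = 1/(μ−λ) = 1/(41.88 − 10.66) = 1/31.22 = 0.03203 hr

Final: 0.03203 hr


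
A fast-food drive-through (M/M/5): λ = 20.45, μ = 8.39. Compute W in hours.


a = 2.4374; ρ = 0.4875; P₀ = 0.085536
Lq = P₀·a^c·ρ/(c!(1−ρ)²) = 0.11381
Wq = Lq/λ = 0.11381/20.45 = 0.005565 hr
W = Wq + 1/μ = 0.005565 + 0.11919 = 0.12475 hr

Final: 0.12475 hr


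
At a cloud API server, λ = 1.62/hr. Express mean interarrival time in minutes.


Mean interarrival time = 1/λ = 1/1.62 hour = 0.61728 hour
In minutes: 0.61728 × 60 = 37.0370 min

Final: 37.0370 min


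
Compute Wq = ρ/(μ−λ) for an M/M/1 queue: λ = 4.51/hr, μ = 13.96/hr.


ρ = 4.51/13.96 = 0.3231
Wq = ρ/(μ−λ) = 0.3231/(13.96 − 4.51) = 0.3231/9.45 = 0.03419 hr

Final: 0.03419 hr


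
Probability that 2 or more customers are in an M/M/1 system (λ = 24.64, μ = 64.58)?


ρ = 24.64/64.58 = 0.3815
P(N ≥ n) = ρ^n = 0.3815^2 = 0.145575

Final: 0.145575


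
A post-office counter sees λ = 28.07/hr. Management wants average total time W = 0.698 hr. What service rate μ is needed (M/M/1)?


W = 1/(μ−λ) ⇒ μ − λ = 1/W = 1/0.698 = 1.4327
μ = λ + 1/W = 28.07 + 1.4327 = 29.5027 per hr

Final: 29.5027 /hr


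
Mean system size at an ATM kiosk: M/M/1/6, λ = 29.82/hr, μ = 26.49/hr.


ρ = 29.82/26.49 = 1.1257
L = ρ[1 − (K+1)ρ^K + Kρ^(K+1)] / [(1−ρ)(1−ρ^(K+1))]
Numerator: 1.1257·(1 − 7·2.034952 + 6·2.290761) = 0.562746
Denominator: (-0.1257)·(-1.290761) = 0.162259
L = 0.562746/0.162259 = 3.4682

Final: 3.4682


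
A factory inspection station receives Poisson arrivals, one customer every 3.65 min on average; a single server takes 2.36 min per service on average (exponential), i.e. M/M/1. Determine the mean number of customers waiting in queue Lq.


λ = 60/3.65 = 16.4384 /hr
μ = 60/2.36 = 25.4237 /hr
ρ = λ/μ = 16.4384/25.4237 = 0.6466
Lq = ρ²/(1−ρ) = 0.4181/0.3534 = 1.1829

Final: 1.1829


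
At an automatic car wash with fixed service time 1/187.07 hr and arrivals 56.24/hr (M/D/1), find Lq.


ρ = 56.24/187.07 = 0.3006
M/D/1: Lq = ρ²/(2(1−ρ)) = 0.09038/(2·0.6994) = 0.06462

Final: 0.06462


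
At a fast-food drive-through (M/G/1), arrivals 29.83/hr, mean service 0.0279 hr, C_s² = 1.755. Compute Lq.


ρ = λ·E[S] = 29.83·0.0279 = 0.8323
Lq = ρ²(1+C_s²)/(2(1−ρ)) = 0.6927·(1+1.755)/(2·0.1677)
= 0.6927·2.7550/0.3355 = 5.68803

Final: 5.68803


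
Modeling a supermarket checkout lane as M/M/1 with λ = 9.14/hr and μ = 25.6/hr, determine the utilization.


ρ = λ/μ = 9.14/25.6 = 0.3570

Final: 0.3570


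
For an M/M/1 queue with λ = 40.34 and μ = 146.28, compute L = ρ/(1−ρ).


ρ = λ/μ = 40.34/146.28 = 0.2758
L = ρ/(1−ρ) = 0.2758/(1 − 0.2758) = 0.2758/0.7242 = 0.3808

Final: 0.3808


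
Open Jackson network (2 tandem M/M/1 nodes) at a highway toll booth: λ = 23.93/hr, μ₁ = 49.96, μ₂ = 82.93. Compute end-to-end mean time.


Each node sees arrival rate λ = 23.93/hr (tandem ⇒ throughput preserved).
W₁ = 1/(μ₁−λ) = 1/(49.96−23.93) = 0.03842 hr
W₂ = 1/(μ₂−λ) = 1/(82.93−23.93) = 0.01695 hr
W_total = W₁ + W₂ = 0.03842 + 0.01695 = 0.05537 hr

Final: 0.05537 hr


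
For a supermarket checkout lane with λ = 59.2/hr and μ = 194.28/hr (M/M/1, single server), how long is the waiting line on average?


ρ = 59.2/194.28 = 0.3047
Lq = ρ²/(1−ρ) = 0.09285/0.6953 = 0.1335

Final: 0.1335


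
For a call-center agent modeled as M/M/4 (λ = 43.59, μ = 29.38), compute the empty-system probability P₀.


a = λ/μ = 43.59/29.38 = 1.4837; ρ = a/c = 0.3709
Σ_{k=0}^{3} a^k/k! (terms k=0..3) = 1.00000 + 1.48366 + 1.10063 + 0.54432 = 4.12861
Tail: a^4/(4!(1−ρ)) = 4.84552/(24·0.6291) = 0.32094
P₀ = 1/(4.12861 + 0.32094) = 1/4.44955 = 0.224742

Final: 0.224742


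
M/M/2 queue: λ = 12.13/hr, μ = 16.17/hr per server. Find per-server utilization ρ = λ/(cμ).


ρ = λ/(cμ) = 12.13/(2·16.17) = 12.13/32.34 = 0.3751

Final: 0.3751


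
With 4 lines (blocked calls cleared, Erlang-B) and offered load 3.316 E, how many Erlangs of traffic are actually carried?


B(4,3.316) = 0.240714 (Erlang-B)
Carried load = a(1 − B) = 3.316·(1 − 0.240714) = 3.316·0.759286 = 2.5178 E

Final: 2.5178 Erlangs


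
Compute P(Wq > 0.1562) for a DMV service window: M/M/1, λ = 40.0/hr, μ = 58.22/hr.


ρ = 40.0/58.22 = 0.6870
P(Wq > t) = ρ·e^{−(μ−λ)t} = 0.6870·e^{−2.8460}
= 0.6870·0.058078 = 0.039903

Final: 0.039903


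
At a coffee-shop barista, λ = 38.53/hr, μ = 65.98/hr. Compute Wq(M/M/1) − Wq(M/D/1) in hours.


ρ = 38.53/65.98 = 0.5840
Wq(M/M/1) = ρ/(μ−λ) = 0.5840/27.45 = 0.02127 hr
Wq(M/D/1) = ρ/(2(μ−λ)) = 0.01064 hr
Savings = 0.02127 − 0.01064 = 0.01064 hr

Final: 0.01064 hr


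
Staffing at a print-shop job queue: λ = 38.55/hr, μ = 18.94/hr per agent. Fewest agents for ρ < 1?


Stability requires cμ > λ ⇔ c > λ/μ.
λ/μ = 38.55/18.94 = 2.0354
Minimum integer c = ⌊2.0354⌋ + 1 = 3
Check: 3·18.94 = 56.82 > 38.55, while 2·18.94 = 37.88 ≤ 38.55

Final: 3 servers


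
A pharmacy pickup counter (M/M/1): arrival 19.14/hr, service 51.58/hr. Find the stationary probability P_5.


ρ = 19.14/51.58 = 0.3711
P_n = (1−ρ)·ρ^n = (1 − 0.3711)·0.3711^5 = 0.6289·0.007036 = 0.004425

Final: 0.004425


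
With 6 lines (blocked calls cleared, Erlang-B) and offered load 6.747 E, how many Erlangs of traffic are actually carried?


B(6,6.747) = 0.315272 (Erlang-B)
Carried load = a(1 − B) = 6.747·(1 − 0.315272) = 6.747·0.684728 = 4.6199 E

Final: 4.6199 Erlangs


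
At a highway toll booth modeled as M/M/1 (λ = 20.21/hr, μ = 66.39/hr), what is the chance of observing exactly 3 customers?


ρ = 20.21/66.39 = 0.3044
P_n = (1−ρ)·ρ^n = (1 − 0.3044)·0.3044^3 = 0.6956·0.028209 = 0.019622

Final: 0.019622


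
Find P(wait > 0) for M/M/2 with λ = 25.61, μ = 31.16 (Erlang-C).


a = λ/μ = 0.8219; ρ = a/2 = 0.4109
P₀ = 0.417491 (from M/M/c formula)
C(c,a) = [a^c/(c!(1−ρ))]·P₀ = [0.67550/(2·0.5891)]·0.417491
= 0.57337·0.417491 = 0.239378

Final: 0.239378


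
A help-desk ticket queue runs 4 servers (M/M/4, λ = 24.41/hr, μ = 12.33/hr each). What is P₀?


a = λ/μ = 24.41/12.33 = 1.9797; ρ = a/c = 0.4949
Σ_{k=0}^{3} a^k/k! (terms k=0..3) = 1.00000 + 1.97972 + 1.95965 + 1.29319 = 6.23257
Tail: a^4/(4!(1−ρ)) = 15.36098/(24·0.5051) = 1.26723
P₀ = 1/(6.23257 + 1.26723) = 1/7.49980 = 0.133337

Final: 0.133337


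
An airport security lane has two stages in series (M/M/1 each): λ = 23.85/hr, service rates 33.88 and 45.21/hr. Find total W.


Each node sees arrival rate λ = 23.85/hr (tandem ⇒ throughput preserved).
W₁ = 1/(μ₁−λ) = 1/(33.88−23.85) = 0.09970 hr
W₂ = 1/(μ₂−λ) = 1/(45.21−23.85) = 0.04682 hr
W_total = W₁ + W₂ = 0.09970 + 0.04682 = 0.14652 hr

Final: 0.14652 hr


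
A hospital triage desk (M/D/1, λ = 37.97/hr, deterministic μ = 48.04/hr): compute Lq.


ρ = 37.97/48.04 = 0.7904
M/D/1: Lq = ρ²/(2(1−ρ)) = 0.6247/(2·0.2096) = 1.49011

Final: 1.49011


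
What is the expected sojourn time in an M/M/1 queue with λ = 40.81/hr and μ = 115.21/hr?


W = 1/(μ−λ) = 1/(115.21 − 40.81) = 1/74.40 = 0.01344 hr

Final: 0.01344 hr


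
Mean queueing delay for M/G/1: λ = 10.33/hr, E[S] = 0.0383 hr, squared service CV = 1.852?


ρ = λ·E[S] = 10.33·0.0383 = 0.3956
E[S²] = E[S]²(1+C_s²) = 0.0383²·(1+1.852) = 0.004184
Wq = λ·E[S²]/(2(1−ρ)) = 10.33·0.004184/(2·0.6044) = 0.03575 hr

Final: 0.03575 hr


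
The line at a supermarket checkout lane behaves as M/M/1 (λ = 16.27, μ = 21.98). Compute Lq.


ρ = 16.27/21.98 = 0.7402
Lq = ρ²/(1−ρ) = 0.5479/0.2598 = 2.1092

Final: 2.1092


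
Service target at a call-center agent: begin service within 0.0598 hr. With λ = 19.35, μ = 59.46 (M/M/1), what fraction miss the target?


ρ = 19.35/59.46 = 0.3254
P(Wq > t) = ρ·e^{−(μ−λ)t} = 0.3254·e^{−2.3986}
= 0.3254·0.090847 = 0.029564

Final: 0.029564


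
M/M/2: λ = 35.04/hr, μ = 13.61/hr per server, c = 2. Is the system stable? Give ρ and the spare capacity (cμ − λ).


Total capacity cμ = 2·13.61 = 27.22/hr
ρ = λ/(cμ) = 35.04/27.22 = 1.2873
Stable ⇔ ρ < 1: NO
Spare capacity = cμ − λ = 27.22 − 35.04 = -7.82/hr

Final: ρ = 1.2873; unstable; margin = -7.82/hr


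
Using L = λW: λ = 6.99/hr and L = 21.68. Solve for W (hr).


W = L/λ = 21.68/6.99 = 3.1016 hr

Final: 3.1016 hr


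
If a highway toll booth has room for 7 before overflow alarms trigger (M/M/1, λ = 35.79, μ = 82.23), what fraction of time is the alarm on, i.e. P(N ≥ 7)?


ρ = 35.79/82.23 = 0.4352
P(N ≥ n) = ρ^n = 0.4352^7 = 0.002959

Final: 0.002959


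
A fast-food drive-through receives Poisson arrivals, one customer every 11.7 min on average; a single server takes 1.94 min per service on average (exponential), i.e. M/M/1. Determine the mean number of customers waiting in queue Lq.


λ = 60/11.7 = 5.1282 /hr
μ = 60/1.94 = 30.9278 /hr
ρ = λ/μ = 5.1282/30.9278 = 0.1658
Lq = ρ²/(1−ρ) = 0.02749/0.8342 = 0.03296

Final: 0.03296


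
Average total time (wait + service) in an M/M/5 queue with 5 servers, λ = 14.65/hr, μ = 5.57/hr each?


a = 2.6302; ρ = 0.5260; P₀ = 0.069791
Lq = P₀·a^c·ρ/(c!(1−ρ)²) = 0.17141
Wq = Lq/λ = 0.17141/14.65 = 0.01170 hr
W = Wq + 1/μ = 0.01170 + 0.17953 = 0.19123 hr

Final: 0.19123 hr


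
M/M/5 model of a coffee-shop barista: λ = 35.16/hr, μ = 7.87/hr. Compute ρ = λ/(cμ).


ρ = λ/(cμ) = 35.16/(5·7.87) = 35.16/39.35 = 0.8935

Final: 0.8935


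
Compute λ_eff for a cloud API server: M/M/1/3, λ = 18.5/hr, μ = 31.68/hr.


ρ = 0.5840; P_K = (1−ρ)ρ^3/(1−ρ^4) = 0.093752
λ_eff = λ(1 − P_K) = 18.5·(1 − 0.093752) = 18.5·0.906248 = 16.7656 /hr

Final: 16.7656 /hr


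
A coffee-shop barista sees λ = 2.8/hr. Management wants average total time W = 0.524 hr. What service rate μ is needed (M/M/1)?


W = 1/(μ−λ) ⇒ μ − λ = 1/W = 1/0.524 = 1.9084
μ = λ + 1/W = 2.8 + 1.9084 = 4.7084 per hr

Final: 4.7084 /hr


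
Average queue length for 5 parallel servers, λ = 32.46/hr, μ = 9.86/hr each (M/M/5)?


a = λ/μ = 3.2921; ρ = a/5 = 0.6584
P₀ = 0.033350
Lq = P₀·a^c·ρ / (c!·(1−ρ)²) = 0.033350·386.68560·0.6584/(120·0.11668)
= 0.60643

Final: 0.60643


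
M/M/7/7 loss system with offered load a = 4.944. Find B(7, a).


B(c,a) = (a^c/c!) / Σ_{k=0}^{c} a^k/k!
a^7/7! = 14.325794
Σ terms (k=0..7): 1.00000 + 4.94400 + 12.22157 + 20.14114 + 24.89445 + 24.61564 + 20.28328 + 14.32579 = 122.425880
B = 14.325794/122.425880 = 0.117016

Final: 0.117016


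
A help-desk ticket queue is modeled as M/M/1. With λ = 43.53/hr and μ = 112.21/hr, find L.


ρ = λ/μ = 43.53/112.21 = 0.3879
L = ρ/(1−ρ) = 0.3879/(1 − 0.3879) = 0.3879/0.6121 = 0.6338

Final: 0.6338


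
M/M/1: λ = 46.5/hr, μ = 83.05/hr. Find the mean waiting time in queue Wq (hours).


ρ = 46.5/83.05 = 0.5599
Wq = ρ/(μ−λ) = 0.5599/(83.05 − 46.5) = 0.5599/36.55 = 0.01532 hr

Final: 0.01532 hr


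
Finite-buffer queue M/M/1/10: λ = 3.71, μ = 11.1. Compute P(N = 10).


ρ = λ/μ = 3.71/11.1 = 0.3342
P_K = (1−ρ)ρ^K/(1−ρ^(K+1)) = (0.6658·0.00001740)/(1 − 0.000005815)
= 0.00001158/0.999994 = 0.00001158

Final: 0.00001158


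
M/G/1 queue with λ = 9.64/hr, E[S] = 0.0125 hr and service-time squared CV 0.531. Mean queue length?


ρ = λ·E[S] = 9.64·0.0125 = 0.1205
Lq = ρ²(1+C_s²)/(2(1−ρ)) = 0.01452·(1+0.531)/(2·0.8795)
= 0.01452·1.5310/1.7590 = 0.01264

Final: 0.01264


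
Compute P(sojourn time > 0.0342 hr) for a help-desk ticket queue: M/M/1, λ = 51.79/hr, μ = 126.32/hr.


W ~ Exponential(μ−λ) for M/M/1.
μ − λ = 126.32 − 51.79 = 74.5300
P(W > t) = e^{−(μ−λ)t} = e^{−2.5489} = 0.078166

Final: 0.078166


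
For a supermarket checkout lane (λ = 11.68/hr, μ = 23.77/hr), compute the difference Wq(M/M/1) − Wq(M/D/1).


ρ = 11.68/23.77 = 0.4914
Wq(M/M/1) = ρ/(μ−λ) = 0.4914/12.09 = 0.04064 hr
Wq(M/D/1) = ρ/(2(μ−λ)) = 0.02032 hr
Savings = 0.04064 − 0.02032 = 0.02032 hr

Final: 0.02032 hr


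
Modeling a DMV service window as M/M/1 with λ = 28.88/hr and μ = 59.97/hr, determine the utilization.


ρ = λ/μ = 28.88/59.97 = 0.4816

Final: 0.4816


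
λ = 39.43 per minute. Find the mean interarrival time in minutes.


Mean interarrival time = 1/λ = 1/39.43 minute = 0.02536 minute
In minutes: 0.02536 × 1 = 0.02536 min

Final: 0.02536 min


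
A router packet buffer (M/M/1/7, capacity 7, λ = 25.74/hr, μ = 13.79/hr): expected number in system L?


ρ = 25.74/13.79 = 1.8666
L = ρ[1 − (K+1)ρ^K + Kρ^(K+1)] / [(1−ρ)(1−ρ^(K+1))]
Numerator: 1.8666·(1 − 8·78.942329 + 7·147.351381) = 748.347171
Denominator: (-0.8666)·(-146.351381) = 126.823713
L = 748.347171/126.823713 = 5.9007

Final: 5.9007


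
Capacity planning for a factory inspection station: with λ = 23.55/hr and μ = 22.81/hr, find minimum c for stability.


Stability requires cμ > λ ⇔ c > λ/μ.
λ/μ = 23.55/22.81 = 1.0324
Minimum integer c = ⌊1.0324⌋ + 1 = 2
Check: 2·22.81 = 45.62 > 23.55, while 1·22.81 = 22.81 ≤ 23.55

Final: 2 servers


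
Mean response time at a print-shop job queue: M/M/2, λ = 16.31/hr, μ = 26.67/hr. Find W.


a = 0.6115; ρ = 0.3058; P₀ = 0.531658
Lq = P₀·a^c·ρ/(c!(1−ρ)²) = 0.06308
Wq = Lq/λ = 0.06308/16.31 = 0.003867 hr
W = Wq + 1/μ = 0.003867 + 0.03750 = 0.04136 hr

Final: 0.04136 hr


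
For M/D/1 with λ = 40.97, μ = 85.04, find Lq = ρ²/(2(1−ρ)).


ρ = 40.97/85.04 = 0.4818
M/D/1: Lq = ρ²/(2(1−ρ)) = 0.2321/(2·0.5182) = 0.22394

Final: 0.22394


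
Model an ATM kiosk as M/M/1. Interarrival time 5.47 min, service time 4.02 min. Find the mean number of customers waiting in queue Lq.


λ = 60/5.47 = 10.9689 /hr
μ = 60/4.02 = 14.9254 /hr
ρ = λ/μ = 10.9689/14.9254 = 0.7349
Lq = ρ²/(1−ρ) = 0.5401/0.2651 = 2.0375

Final: 2.0375


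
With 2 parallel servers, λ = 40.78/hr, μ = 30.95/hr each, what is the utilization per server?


ρ = λ/(cμ) = 40.78/(2·30.95) = 40.78/61.90 = 0.6588

Final: 0.6588


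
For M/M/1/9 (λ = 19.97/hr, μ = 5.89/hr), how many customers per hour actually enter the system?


ρ = 3.3905; P_K = (1−ρ)ρ^9/(1−ρ^10) = 0.705061
λ_eff = λ(1 − P_K) = 19.97·(1 − 0.705061) = 19.97·0.294939 = 5.8899 /hr

Final: 5.8899 /hr
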